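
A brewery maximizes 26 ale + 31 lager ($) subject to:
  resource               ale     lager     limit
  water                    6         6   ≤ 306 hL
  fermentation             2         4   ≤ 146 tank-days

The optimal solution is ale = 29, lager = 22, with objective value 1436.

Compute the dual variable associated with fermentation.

2.5

At the optimum: water uses 306 of 306 (binding); fermentation uses 146 of 146 (binding).
From A_Bᵀ y = c: 6·y_water + 2·y_fermentation = 26; 6·y_water + 4·y_fermentation = 31.
Solving: y_water = 3.5, y_fermentation = 2.5.
Shadow price of fermentation = 2.5.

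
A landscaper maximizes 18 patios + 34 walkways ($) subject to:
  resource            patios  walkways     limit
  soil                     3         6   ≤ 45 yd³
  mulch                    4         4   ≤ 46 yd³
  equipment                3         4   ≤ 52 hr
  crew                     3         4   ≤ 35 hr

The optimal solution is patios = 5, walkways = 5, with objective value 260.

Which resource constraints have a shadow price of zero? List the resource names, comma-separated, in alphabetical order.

equipment, mulch

soil: 45/45 (binding)
mulch: 40/46 (slack 6)
equipment: 35/52 (slack 17)
crew: 35/35 (binding)
By complementary slackness, a constraint with positive slack has shadow price 0 → equipment, mulch.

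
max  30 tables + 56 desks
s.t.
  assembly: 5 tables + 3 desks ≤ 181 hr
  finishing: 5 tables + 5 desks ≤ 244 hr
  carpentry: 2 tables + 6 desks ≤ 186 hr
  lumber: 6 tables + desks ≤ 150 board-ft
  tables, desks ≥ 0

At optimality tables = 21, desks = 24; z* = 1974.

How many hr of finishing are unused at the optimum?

finishing used = 5·21 + 5·24 = 225; slack = 244 − 225 = 19.

19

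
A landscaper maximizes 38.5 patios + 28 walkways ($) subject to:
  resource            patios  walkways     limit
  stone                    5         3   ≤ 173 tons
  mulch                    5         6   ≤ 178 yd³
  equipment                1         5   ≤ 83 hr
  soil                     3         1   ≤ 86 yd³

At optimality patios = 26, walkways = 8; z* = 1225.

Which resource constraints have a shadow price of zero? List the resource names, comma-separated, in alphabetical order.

equipment, stone

stone: 154/173 (slack 19)
mulch: 178/178 (binding)
equipment: 66/83 (slack 17)
soil: 86/86 (binding)
By complementary slackness, a constraint with positive slack has shadow price 0 → equipment, stone.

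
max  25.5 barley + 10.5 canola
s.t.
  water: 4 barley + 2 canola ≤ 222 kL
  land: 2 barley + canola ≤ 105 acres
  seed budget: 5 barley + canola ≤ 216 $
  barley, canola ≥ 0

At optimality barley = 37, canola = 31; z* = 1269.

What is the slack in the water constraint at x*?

water used = 4·37 + 2·31 = 210; slack = 222 − 210 = 12.

12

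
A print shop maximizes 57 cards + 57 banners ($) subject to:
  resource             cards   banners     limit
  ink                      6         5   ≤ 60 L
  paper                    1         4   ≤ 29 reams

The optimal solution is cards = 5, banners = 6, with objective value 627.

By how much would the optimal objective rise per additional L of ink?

Both ink and paper are binding at x*.
From A_Bᵀ y = c: 6·y_ink + 1·y_paper = 57; 5·y_ink + 4·y_paper = 57.
This yields shadow prices y_ink = 9, y_paper = 3.
Shadow price of ink = 9.

9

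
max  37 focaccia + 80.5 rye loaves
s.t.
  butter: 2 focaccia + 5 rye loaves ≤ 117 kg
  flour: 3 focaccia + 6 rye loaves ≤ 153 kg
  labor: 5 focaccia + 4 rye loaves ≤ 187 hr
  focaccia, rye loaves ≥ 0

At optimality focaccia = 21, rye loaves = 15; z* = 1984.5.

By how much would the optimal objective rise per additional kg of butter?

Binding: butter and flour. Non-binding: labor (22 unused).
Slack constraints have shadow price 0 (complementary slackness).
Dual feasibility on the basic columns requires 2·y_butter + 3·y_flour = 37, 5·y_butter + 6·y_flour = 80.5.
This yields shadow prices y_butter = 6.5, y_flour = 8.
Shadow price of butter = 6.5.

6.5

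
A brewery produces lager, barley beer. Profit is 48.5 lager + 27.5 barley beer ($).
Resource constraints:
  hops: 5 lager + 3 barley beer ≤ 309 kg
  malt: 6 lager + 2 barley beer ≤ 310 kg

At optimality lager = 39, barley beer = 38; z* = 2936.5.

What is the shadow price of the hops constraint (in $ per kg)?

8.5

Check each constraint at x*: hops 309/309 (tight); malt 310/310 (tight).
Dual feasibility on the basic columns requires 5·y_hops + 6·y_malt = 48.5, 3·y_hops + 2·y_malt = 27.5.
Solving: y_hops = 8.5, y_malt = 1.
Shadow price of hops = 8.5.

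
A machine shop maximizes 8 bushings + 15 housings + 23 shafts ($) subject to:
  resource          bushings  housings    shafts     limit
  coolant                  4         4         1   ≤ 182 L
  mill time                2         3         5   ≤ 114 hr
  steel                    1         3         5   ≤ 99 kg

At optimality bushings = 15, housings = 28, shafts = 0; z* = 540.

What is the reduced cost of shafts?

-2

At the optimum: coolant uses 172 of 182 (slack = 10); mill time uses 114 of 114 (binding); steel uses 99 of 99 (binding).
Since coolant is not tight, its dual is 0.
Dual feasibility on the basic columns requires 2·y_mill time + 1·y_steel = 8, 3·y_mill time + 3·y_steel = 15.
This yields shadow prices y_mill time = 3, y_steel = 2.
Reduced cost of shafts: c₃ − yᵀa₃ = 23 − (3·5 + 2·5) = 23 − 25 = -2.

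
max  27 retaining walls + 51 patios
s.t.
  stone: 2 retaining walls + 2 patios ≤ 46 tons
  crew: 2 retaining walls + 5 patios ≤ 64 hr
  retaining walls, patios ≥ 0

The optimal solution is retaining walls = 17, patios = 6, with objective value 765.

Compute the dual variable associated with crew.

At the optimum: stone uses 46 of 46 (binding); crew uses 64 of 64 (binding).
From A_Bᵀ y = c: 2·y_stone + 2·y_crew = 27; 2·y_stone + 5·y_crew = 51.
→ y_stone = 5.5 and y_crew = 8.
Shadow price of crew = 8.

8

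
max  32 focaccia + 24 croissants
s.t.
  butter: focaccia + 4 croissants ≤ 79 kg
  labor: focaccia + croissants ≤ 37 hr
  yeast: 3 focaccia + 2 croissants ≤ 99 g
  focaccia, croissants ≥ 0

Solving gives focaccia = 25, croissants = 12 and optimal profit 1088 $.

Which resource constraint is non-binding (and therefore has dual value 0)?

butter

butter: 73/79 (slack 6)
labor: 37/37 (binding)
yeast: 99/99 (binding)
By complementary slackness, a constraint with positive slack has shadow price 0 → butter.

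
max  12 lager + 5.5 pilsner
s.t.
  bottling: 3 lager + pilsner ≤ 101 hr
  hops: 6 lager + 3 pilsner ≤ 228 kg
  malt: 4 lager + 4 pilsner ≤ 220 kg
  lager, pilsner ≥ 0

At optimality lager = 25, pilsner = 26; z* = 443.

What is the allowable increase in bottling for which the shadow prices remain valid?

Binding constraints: bottling, hops. The basis is B = [[3,1],[6,3]] with det 3.
Per unit increase in bottling, x* moves by d = (1, -2).
The basis stays optimal until pilsner reaches 0; allowable increase = 13 hr.

13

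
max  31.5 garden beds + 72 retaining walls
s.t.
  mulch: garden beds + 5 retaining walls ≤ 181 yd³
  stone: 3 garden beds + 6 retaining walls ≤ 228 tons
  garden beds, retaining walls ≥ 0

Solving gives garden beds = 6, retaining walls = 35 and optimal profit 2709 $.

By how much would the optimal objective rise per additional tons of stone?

9.5

At the optimum: mulch uses 181 of 181 (binding); stone uses 228 of 228 (binding).
From A_Bᵀ y = c: 1·y_mulch + 3·y_stone = 31.5; 5·y_mulch + 6·y_stone = 72.
This yields shadow prices y_mulch = 3, y_stone = 9.5.
Shadow price of stone = 9.5.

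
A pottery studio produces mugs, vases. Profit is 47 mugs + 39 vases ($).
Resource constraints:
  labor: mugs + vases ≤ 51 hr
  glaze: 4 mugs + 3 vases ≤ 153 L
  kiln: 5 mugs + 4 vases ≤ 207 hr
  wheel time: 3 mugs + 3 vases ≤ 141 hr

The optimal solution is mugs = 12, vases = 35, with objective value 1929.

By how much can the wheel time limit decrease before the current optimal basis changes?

Binding constraints: glaze, wheel time. The basis is B = [[4,3],[3,3]] with det 3.
Per unit decrease in wheel time, x* moves by d = (1, -1.3333).
The basis stays optimal until vases reaches 0; allowable decrease = 26.25 hr.

26.25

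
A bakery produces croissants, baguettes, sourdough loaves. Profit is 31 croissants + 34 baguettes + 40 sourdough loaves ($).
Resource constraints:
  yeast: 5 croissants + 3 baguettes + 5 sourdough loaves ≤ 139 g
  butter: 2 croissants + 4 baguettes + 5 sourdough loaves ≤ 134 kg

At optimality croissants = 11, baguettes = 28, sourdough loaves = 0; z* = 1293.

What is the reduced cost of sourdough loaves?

-7.5

Check each constraint at x*: yeast 139/139 (tight); butter 134/134 (tight).
Dual feasibility on the basic columns requires 5·y_yeast + 2·y_butter = 31, 3·y_yeast + 4·y_butter = 34.
→ y_yeast = 4 and y_butter = 5.5.
Reduced cost of sourdough loaves: c₃ − yᵀa₃ = 40 − (4·5 + 5.5·5) = 40 − 47.5 = -7.5.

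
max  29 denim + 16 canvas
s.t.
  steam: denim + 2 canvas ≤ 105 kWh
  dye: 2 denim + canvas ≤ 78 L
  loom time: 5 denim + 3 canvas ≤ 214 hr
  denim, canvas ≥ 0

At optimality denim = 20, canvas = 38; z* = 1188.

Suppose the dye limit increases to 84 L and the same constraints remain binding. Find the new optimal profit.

Binding: dye and loom time. Non-binding: steam (9 unused).
Slack constraints have shadow price 0 (complementary slackness).
The binding rows give the dual system: 2·y_dye + 5·y_loom time = 29 and 1·y_dye + 3·y_loom time = 16.
Solving: y_dye = 7, y_loom time = 3.
Δz = y_dye·Δb = 7 × (6) = 42, so new z* = 1188 + 42 = 1230.

1230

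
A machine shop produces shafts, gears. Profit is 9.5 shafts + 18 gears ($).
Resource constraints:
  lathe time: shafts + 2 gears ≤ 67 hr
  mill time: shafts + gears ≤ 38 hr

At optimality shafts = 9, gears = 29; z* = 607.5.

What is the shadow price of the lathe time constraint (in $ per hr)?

At the optimum: lathe time uses 67 of 67 (binding); mill time uses 38 of 38 (binding).
From A_Bᵀ y = c: 1·y_lathe time + 1·y_mill time = 9.5; 2·y_lathe time + 1·y_mill time = 18.
Solving: y_lathe time = 8.5, y_mill time = 1.
Shadow price of lathe time = 8.5.

8.5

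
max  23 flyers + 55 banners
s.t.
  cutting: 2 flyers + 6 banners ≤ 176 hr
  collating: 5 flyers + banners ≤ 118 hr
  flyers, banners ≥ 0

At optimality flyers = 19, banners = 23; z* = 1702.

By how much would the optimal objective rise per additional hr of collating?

At the optimum: cutting uses 176 of 176 (binding); collating uses 118 of 118 (binding).
From A_Bᵀ y = c: 2·y_cutting + 5·y_collating = 23; 6·y_cutting + 1·y_collating = 55.
This yields shadow prices y_cutting = 9, y_collating = 1.
Shadow price of collating = 1.

1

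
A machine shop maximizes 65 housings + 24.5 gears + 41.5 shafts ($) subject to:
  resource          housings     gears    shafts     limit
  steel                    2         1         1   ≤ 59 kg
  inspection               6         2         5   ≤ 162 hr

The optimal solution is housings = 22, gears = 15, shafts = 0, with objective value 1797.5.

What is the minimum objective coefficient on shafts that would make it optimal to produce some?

Check each constraint at x*: steel 59/59 (tight); inspection 162/162 (tight).
Dual feasibility on the basic columns requires 2·y_steel + 6·y_inspection = 65, 1·y_steel + 2·y_inspection = 24.5.
This yields shadow prices y_steel = 8.5, y_inspection = 8.
shafts enters the basis when its profit ≥ yᵀa₃ = 8.5·1 + 8·5 = 48.5.

48.5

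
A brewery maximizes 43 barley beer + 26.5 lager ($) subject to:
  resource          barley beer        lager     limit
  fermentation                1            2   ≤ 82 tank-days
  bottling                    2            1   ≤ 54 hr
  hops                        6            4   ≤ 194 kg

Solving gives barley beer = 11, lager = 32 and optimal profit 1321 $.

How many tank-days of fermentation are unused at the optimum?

7

fermentation used = 1·11 + 2·32 = 75; slack = 82 − 75 = 7.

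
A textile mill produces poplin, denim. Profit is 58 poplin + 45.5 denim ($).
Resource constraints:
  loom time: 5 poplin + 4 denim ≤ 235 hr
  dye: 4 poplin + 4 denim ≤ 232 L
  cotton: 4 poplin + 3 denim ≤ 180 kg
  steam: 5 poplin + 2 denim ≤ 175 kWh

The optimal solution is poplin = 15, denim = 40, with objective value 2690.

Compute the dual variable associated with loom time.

8

Binding: loom time and cotton. Non-binding: dye (12 unused), steam (20 unused).
Slack constraints have shadow price 0 (complementary slackness).
The binding rows give the dual system: 5·y_loom time + 4·y_cotton = 58 and 4·y_loom time + 3·y_cotton = 45.5.
This yields shadow prices y_loom time = 8, y_cotton = 4.5.
Shadow price of loom time = 8.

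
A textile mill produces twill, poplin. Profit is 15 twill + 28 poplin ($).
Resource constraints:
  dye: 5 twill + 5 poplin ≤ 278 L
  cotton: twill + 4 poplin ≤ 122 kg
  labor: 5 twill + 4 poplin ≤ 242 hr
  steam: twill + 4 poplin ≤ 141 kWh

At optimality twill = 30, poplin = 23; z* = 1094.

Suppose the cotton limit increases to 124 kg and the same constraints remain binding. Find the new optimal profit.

1104

Binding: cotton and labor. Non-binding: dye (13 unused), steam (19 unused).
Slack constraints have shadow price 0 (complementary slackness).
The binding rows give the dual system: 1·y_cotton + 5·y_labor = 15 and 4·y_cotton + 4·y_labor = 28.
→ y_cotton = 5 and y_labor = 2.
Δz = y_cotton·Δb = 5 × (2) = 10, so new z* = 1094 + 10 = 1104.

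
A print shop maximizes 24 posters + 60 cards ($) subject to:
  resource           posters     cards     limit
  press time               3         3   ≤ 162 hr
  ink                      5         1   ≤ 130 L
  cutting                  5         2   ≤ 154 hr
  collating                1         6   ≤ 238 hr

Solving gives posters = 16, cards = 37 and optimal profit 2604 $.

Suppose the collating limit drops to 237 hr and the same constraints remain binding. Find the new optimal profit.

Binding: cutting and collating. Non-binding: press time (3 unused), ink (13 unused).
Slack constraints have shadow price 0 (complementary slackness).
Dual feasibility on the basic columns requires 5·y_cutting + 1·y_collating = 24, 2·y_cutting + 6·y_collating = 60.
Solving: y_cutting = 3, y_collating = 9.
Δz = y_collating·Δb = 9 × (-1) = -9, so new z* = 2604 − 9 = 2595.

2595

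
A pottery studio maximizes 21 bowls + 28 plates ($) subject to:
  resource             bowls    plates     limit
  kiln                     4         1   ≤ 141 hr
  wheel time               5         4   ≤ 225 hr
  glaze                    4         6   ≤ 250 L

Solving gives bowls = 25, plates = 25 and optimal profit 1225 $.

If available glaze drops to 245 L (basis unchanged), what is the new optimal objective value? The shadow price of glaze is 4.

Δb = -5, so new z* = 1225 + (4)·(-5) = 1225 − 20 = 1205.

1205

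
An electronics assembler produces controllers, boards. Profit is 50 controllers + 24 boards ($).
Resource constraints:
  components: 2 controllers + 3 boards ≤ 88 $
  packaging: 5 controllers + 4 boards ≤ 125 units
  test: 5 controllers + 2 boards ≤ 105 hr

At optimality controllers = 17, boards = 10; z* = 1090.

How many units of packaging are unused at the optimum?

packaging used = 5·17 + 4·10 = 125; slack = 125 − 125 = 0.

0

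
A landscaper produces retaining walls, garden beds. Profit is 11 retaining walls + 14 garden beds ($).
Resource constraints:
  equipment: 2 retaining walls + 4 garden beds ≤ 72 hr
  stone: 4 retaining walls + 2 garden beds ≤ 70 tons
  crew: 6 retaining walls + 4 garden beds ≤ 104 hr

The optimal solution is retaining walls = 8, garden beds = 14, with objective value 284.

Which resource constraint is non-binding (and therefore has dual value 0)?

equipment: 72/72 (binding)
stone: 60/70 (slack 10)
crew: 104/104 (binding)
By complementary slackness, a constraint with positive slack has shadow price 0 → stone.

stone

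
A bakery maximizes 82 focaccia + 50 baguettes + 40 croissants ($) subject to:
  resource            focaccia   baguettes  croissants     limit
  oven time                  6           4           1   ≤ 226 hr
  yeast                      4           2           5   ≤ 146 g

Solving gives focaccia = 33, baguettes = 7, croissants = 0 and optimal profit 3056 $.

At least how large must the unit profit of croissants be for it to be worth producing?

Check each constraint at x*: oven time 226/226 (tight); yeast 146/146 (tight).
The binding rows give the dual system: 6·y_oven time + 4·y_yeast = 82 and 4·y_oven time + 2·y_yeast = 50.
Solving: y_oven time = 9, y_yeast = 7.
croissants enters the basis when its profit ≥ yᵀa₃ = 9·1 + 7·5 = 44.

44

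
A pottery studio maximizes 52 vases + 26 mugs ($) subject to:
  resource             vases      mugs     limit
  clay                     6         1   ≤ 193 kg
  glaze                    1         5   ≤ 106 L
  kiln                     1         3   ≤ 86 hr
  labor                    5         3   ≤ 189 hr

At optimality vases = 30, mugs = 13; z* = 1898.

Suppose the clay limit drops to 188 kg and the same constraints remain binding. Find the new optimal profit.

1888

Check each constraint at x*: clay 193/193 (tight); glaze 95/106 (slack 11); kiln 69/86 (slack 17); labor 189/189 (tight).
By complementary slackness, y = 0 for the non-binding constraints.
Dual feasibility on the basic columns requires 6·y_clay + 5·y_labor = 52, 1·y_clay + 3·y_labor = 26.
Solving: y_clay = 2, y_labor = 8.
Δz = y_clay·Δb = 2 × (-5) = -10, so new z* = 1898 − 10 = 1888.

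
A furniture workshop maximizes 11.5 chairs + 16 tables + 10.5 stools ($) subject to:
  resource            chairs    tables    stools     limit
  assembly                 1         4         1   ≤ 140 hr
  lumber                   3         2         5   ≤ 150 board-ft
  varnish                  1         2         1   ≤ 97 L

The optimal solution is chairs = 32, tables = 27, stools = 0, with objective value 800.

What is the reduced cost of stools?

-7

Binding: assembly and lumber. Non-binding: varnish (11 unused).
Since varnish is not tight, its dual is 0.
The binding rows give the dual system: 1·y_assembly + 3·y_lumber = 11.5 and 4·y_assembly + 2·y_lumber = 16.
→ y_assembly = 2.5 and y_lumber = 3.
Reduced cost of stools: c₃ − yᵀa₃ = 10.5 − (2.5·1 + 3·5) = 10.5 − 17.5 = -7.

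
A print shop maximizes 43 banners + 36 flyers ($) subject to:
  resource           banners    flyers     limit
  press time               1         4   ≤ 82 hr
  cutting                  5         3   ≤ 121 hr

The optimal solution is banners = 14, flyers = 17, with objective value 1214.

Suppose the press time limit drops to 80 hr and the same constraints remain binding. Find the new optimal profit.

Check each constraint at x*: press time 82/82 (tight); cutting 121/121 (tight).
The binding rows give the dual system: 1·y_press time + 5·y_cutting = 43 and 4·y_press time + 3·y_cutting = 36.
This yields shadow prices y_press time = 3, y_cutting = 8.
Δz = y_press time·Δb = 3 × (-2) = -6, so new z* = 1214 − 6 = 1208.

1208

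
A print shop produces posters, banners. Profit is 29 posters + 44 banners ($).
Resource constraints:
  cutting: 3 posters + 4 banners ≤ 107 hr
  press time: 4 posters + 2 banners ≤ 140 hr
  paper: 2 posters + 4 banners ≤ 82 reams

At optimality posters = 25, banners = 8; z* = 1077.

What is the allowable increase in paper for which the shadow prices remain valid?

25

Binding constraints: cutting, paper. The basis is B = [[3,4],[2,4]] with det 4.
Per unit increase in paper, x* moves by d = (-1, 0.75).
The basis stays optimal until posters reaches 0; allowable increase = 25 reams.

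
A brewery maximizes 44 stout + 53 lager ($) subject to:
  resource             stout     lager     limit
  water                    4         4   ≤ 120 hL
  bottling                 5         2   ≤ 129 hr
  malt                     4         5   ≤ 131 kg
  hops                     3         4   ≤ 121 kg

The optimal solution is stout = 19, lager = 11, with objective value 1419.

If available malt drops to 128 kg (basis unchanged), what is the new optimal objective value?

1392

Binding: water and malt. Non-binding: bottling (12 unused), hops (20 unused).
Since bottling, hops are not tight, their duals are 0.
The binding rows give the dual system: 4·y_water + 4·y_malt = 44 and 4·y_water + 5·y_malt = 53.
→ y_water = 2 and y_malt = 9.
Δz = y_malt·Δb = 9 × (-3) = -27, so new z* = 1419 − 27 = 1392.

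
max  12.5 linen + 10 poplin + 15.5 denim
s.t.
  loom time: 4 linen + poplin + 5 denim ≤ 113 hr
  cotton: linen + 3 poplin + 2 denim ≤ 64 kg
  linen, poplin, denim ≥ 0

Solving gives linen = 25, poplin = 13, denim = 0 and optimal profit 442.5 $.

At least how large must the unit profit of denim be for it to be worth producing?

17.5

Check each constraint at x*: loom time 113/113 (tight); cotton 64/64 (tight).
From A_Bᵀ y = c: 4·y_loom time + 1·y_cotton = 12.5; 1·y_loom time + 3·y_cotton = 10.
Solving: y_loom time = 2.5, y_cotton = 2.5.
denim enters the basis when its profit ≥ yᵀa₃ = 2.5·5 + 2.5·2 = 17.5.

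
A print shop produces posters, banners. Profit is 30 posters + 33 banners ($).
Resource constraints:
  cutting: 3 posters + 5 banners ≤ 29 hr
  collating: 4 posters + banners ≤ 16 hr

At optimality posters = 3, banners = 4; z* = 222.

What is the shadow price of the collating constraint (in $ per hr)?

At the optimum: cutting uses 29 of 29 (binding); collating uses 16 of 16 (binding).
From A_Bᵀ y = c: 3·y_cutting + 4·y_collating = 30; 5·y_cutting + 1·y_collating = 33.
Solving: y_cutting = 6, y_collating = 3.
Shadow price of collating = 3.

3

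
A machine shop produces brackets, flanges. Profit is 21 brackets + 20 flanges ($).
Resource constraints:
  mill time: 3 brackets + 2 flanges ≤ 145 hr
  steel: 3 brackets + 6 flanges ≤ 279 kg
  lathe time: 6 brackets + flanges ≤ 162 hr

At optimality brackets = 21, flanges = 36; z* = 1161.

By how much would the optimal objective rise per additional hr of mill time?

Binding: steel and lathe time. Non-binding: mill time (10 unused).
Slack constraints have shadow price 0 (complementary slackness).
From A_Bᵀ y = c: 3·y_steel + 6·y_lathe time = 21; 6·y_steel + 1·y_lathe time = 20.
This yields shadow prices y_steel = 3, y_lathe time = 2.
Shadow price of mill time = 0.

0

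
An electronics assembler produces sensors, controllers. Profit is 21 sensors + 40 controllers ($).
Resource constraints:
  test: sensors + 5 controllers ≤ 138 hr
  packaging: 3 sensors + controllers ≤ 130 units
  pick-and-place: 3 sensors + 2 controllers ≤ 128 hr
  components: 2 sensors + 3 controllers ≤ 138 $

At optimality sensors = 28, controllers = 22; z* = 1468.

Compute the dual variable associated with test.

6

Check each constraint at x*: test 138/138 (tight); packaging 106/130 (slack 24); pick-and-place 128/128 (tight); components 122/138 (slack 16).
Since packaging, components are not tight, their duals are 0.
From A_Bᵀ y = c: 1·y_test + 3·y_pick-and-place = 21; 5·y_test + 2·y_pick-and-place = 40.
→ y_test = 6 and y_pick-and-place = 5.
Shadow price of test = 6.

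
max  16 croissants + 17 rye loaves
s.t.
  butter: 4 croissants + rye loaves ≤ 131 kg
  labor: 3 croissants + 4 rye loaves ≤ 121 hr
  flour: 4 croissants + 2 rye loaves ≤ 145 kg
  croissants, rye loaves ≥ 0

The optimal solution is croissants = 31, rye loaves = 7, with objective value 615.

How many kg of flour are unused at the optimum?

7

flour used = 4·31 + 2·7 = 138; slack = 145 − 138 = 7.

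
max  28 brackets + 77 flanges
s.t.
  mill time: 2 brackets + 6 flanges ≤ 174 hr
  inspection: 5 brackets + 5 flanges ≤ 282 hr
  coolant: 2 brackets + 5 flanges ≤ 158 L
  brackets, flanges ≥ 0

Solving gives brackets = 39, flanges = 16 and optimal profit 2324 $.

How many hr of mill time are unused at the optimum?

mill time used = 2·39 + 6·16 = 174; slack = 174 − 174 = 0.

0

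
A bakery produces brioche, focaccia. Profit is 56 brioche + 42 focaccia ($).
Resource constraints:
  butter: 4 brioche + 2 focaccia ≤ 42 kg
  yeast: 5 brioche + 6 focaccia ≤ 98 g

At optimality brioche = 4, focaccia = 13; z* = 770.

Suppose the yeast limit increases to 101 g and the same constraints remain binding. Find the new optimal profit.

Both butter and yeast are binding at x*.
The binding rows give the dual system: 4·y_butter + 5·y_yeast = 56 and 2·y_butter + 6·y_yeast = 42.
This yields shadow prices y_butter = 9, y_yeast = 4.
Δz = y_yeast·Δb = 4 × (3) = 12, so new z* = 770 + 12 = 782.

782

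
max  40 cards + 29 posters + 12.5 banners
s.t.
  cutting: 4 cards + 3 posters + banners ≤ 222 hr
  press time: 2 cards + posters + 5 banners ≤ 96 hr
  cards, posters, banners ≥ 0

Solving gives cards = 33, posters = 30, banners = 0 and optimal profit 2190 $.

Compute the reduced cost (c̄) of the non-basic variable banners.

Both cutting and press time are binding at x*.
The binding rows give the dual system: 4·y_cutting + 2·y_press time = 40 and 3·y_cutting + 1·y_press time = 29.
This yields shadow prices y_cutting = 9, y_press time = 2.
Reduced cost of banners: c₃ − yᵀa₃ = 12.5 − (9·1 + 2·5) = 12.5 − 19 = -6.5.

-6.5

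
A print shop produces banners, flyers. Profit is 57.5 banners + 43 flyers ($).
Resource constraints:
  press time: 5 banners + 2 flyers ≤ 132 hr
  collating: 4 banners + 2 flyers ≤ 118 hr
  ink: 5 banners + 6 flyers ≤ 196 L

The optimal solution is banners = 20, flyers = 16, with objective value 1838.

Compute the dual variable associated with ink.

Binding: press time and ink. Non-binding: collating (6 unused).
Slack constraints have shadow price 0 (complementary slackness).
Dual feasibility on the basic columns requires 5·y_press time + 5·y_ink = 57.5, 2·y_press time + 6·y_ink = 43.
This yields shadow prices y_press time = 6.5, y_ink = 5.
Shadow price of ink = 5.

5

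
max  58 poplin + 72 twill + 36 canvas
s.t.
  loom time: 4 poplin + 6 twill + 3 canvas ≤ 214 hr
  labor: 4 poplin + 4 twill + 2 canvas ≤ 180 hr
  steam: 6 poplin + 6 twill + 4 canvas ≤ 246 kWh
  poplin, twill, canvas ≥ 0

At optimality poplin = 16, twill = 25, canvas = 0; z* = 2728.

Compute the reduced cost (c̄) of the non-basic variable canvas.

-5

Binding: loom time and steam. Non-binding: labor (16 unused).
By complementary slackness, y = 0 for the non-binding constraint.
The binding rows give the dual system: 4·y_loom time + 6·y_steam = 58 and 6·y_loom time + 6·y_steam = 72.
This yields shadow prices y_loom time = 7, y_steam = 5.
Reduced cost of canvas: c₃ − yᵀa₃ = 36 − (7·3 + 5·4) = 36 − 41 = -5.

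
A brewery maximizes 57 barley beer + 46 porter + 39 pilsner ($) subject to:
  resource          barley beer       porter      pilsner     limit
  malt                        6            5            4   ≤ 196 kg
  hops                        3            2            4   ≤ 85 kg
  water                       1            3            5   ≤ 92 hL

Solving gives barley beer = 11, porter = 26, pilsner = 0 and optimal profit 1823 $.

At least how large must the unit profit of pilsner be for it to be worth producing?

44

At the optimum: malt uses 196 of 196 (binding); hops uses 85 of 85 (binding); water uses 89 of 92 (slack = 3).
Since water is not tight, its dual is 0.
The binding rows give the dual system: 6·y_malt + 3·y_hops = 57 and 5·y_malt + 2·y_hops = 46.
→ y_malt = 8 and y_hops = 3.
pilsner enters the basis when its profit ≥ yᵀa₃ = 8·4 + 3·4 = 44.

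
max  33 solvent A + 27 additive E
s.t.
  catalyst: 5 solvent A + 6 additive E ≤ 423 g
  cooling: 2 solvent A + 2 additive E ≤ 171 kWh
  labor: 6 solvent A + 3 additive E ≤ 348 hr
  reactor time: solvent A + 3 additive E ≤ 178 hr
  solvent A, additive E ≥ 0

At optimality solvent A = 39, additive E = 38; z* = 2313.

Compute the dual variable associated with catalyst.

3

Binding: catalyst and labor. Non-binding: cooling (17 unused), reactor time (25 unused).
Since cooling, reactor time are not tight, their duals are 0.
From A_Bᵀ y = c: 5·y_catalyst + 6·y_labor = 33; 6·y_catalyst + 3·y_labor = 27.
Solving: y_catalyst = 3, y_labor = 3.
Shadow price of catalyst = 3.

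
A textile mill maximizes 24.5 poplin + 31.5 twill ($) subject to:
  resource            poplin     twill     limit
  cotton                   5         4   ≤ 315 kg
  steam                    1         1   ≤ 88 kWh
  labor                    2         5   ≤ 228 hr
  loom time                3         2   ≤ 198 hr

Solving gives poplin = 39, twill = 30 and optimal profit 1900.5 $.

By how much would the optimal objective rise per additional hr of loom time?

At the optimum: cotton uses 315 of 315 (binding); steam uses 69 of 88 (slack = 19); labor uses 228 of 228 (binding); loom time uses 177 of 198 (slack = 21).
By complementary slackness, y = 0 for the non-binding constraints.
The binding rows give the dual system: 5·y_cotton + 2·y_labor = 24.5 and 4·y_cotton + 5·y_labor = 31.5.
This yields shadow prices y_cotton = 3.5, y_labor = 3.5.
Shadow price of loom time = 0.

0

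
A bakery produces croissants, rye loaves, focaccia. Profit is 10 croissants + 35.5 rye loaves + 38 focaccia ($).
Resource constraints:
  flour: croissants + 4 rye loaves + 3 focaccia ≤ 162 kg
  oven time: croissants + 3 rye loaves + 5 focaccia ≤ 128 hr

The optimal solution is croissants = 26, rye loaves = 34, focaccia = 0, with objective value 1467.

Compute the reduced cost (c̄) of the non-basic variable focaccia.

-1

Check each constraint at x*: flour 162/162 (tight); oven time 128/128 (tight).
Dual feasibility on the basic columns requires 1·y_flour + 1·y_oven time = 10, 4·y_flour + 3·y_oven time = 35.5.
→ y_flour = 5.5 and y_oven time = 4.5.
Reduced cost of focaccia: c₃ − yᵀa₃ = 38 − (5.5·3 + 4.5·5) = 38 − 39 = -1.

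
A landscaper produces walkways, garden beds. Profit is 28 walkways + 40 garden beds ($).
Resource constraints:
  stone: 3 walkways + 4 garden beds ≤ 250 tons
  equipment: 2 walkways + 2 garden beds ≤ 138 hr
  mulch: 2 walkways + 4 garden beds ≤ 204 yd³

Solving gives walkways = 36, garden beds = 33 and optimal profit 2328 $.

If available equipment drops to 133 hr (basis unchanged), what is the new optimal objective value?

2288

At the optimum: stone uses 240 of 250 (slack = 10); equipment uses 138 of 138 (binding); mulch uses 204 of 204 (binding).
Since stone is not tight, its dual is 0.
From A_Bᵀ y = c: 2·y_equipment + 2·y_mulch = 28; 2·y_equipment + 4·y_mulch = 40.
→ y_equipment = 8 and y_mulch = 6.
Δz = y_equipment·Δb = 8 × (-5) = -40, so new z* = 2328 − 40 = 2288.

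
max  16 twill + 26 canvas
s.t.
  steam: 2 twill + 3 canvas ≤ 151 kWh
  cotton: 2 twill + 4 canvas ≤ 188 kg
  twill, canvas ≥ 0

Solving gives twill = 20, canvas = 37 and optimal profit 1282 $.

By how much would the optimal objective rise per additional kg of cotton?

Check each constraint at x*: steam 151/151 (tight); cotton 188/188 (tight).
From A_Bᵀ y = c: 2·y_steam + 2·y_cotton = 16; 3·y_steam + 4·y_cotton = 26.
→ y_steam = 6 and y_cotton = 2.
Shadow price of cotton = 2.

2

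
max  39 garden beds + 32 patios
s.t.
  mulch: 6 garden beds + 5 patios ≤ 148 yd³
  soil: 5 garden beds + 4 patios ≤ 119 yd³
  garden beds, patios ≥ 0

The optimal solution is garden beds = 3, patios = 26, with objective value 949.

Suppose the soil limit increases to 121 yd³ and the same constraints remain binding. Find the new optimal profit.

At the optimum: mulch uses 148 of 148 (binding); soil uses 119 of 119 (binding).
Dual feasibility on the basic columns requires 6·y_mulch + 5·y_soil = 39, 5·y_mulch + 4·y_soil = 32.
This yields shadow prices y_mulch = 4, y_soil = 3.
Δz = y_soil·Δb = 3 × (2) = 6, so new z* = 949 + 6 = 955.

955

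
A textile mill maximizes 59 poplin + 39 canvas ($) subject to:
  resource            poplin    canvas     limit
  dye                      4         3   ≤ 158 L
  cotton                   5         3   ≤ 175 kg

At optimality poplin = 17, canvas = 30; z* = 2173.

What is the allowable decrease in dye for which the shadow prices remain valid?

18

Binding constraints: dye, cotton. The basis is B = [[4,3],[5,3]] with det -3.
Per unit decrease in dye, x* moves by d = (1, -1.6667).
The basis stays optimal until canvas reaches 0; allowable decrease = 18 L.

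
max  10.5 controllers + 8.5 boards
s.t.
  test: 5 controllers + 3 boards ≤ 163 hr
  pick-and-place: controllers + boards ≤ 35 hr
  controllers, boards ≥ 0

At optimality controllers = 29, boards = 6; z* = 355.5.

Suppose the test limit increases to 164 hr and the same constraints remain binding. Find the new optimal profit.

356.5

Check each constraint at x*: test 163/163 (tight); pick-and-place 35/35 (tight).
Dual feasibility on the basic columns requires 5·y_test + 1·y_pick-and-place = 10.5, 3·y_test + 1·y_pick-and-place = 8.5.
This yields shadow prices y_test = 1, y_pick-and-place = 5.5.
Δz = y_test·Δb = 1 × (1) = 1, so new z* = 355.5 + 1 = 356.5.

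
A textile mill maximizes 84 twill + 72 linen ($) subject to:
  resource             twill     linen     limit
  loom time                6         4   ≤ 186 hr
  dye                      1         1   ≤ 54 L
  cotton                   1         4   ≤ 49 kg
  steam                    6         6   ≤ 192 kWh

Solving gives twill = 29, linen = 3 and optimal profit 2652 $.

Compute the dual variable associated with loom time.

6

Binding: loom time and steam. Non-binding: dye (22 unused), cotton (8 unused).
Since dye, cotton are not tight, their duals are 0.
Dual feasibility on the basic columns requires 6·y_loom time + 6·y_steam = 84, 4·y_loom time + 6·y_steam = 72.
Solving: y_loom time = 6, y_steam = 8.
Shadow price of loom time = 6.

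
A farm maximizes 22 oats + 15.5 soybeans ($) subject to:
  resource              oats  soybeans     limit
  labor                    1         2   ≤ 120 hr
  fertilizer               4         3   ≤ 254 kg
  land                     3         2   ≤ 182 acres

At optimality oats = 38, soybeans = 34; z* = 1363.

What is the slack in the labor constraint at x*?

labor used = 1·38 + 2·34 = 106; slack = 120 − 106 = 14.

14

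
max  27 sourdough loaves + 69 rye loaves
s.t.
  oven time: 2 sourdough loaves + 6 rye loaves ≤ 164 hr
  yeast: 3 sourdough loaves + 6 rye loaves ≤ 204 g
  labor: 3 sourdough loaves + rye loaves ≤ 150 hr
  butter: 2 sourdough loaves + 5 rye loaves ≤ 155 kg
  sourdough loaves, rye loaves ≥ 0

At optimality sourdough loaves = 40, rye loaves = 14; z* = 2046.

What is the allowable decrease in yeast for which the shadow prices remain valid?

40

Binding constraints: oven time, yeast. The basis is B = [[2,6],[3,6]] with det -6.
Per unit decrease in yeast, x* moves by d = (-1, 0.3333).
The basis stays optimal until sourdough loaves reaches 0; allowable decrease = 40 g.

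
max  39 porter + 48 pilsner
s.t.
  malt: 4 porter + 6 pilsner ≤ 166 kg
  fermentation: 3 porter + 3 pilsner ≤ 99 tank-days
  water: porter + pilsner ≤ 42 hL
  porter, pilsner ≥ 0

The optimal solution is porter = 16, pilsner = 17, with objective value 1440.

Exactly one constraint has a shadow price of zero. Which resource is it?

malt: 166/166 (binding)
fermentation: 99/99 (binding)
water: 33/42 (slack 9)
By complementary slackness, a constraint with positive slack has shadow price 0 → water.

water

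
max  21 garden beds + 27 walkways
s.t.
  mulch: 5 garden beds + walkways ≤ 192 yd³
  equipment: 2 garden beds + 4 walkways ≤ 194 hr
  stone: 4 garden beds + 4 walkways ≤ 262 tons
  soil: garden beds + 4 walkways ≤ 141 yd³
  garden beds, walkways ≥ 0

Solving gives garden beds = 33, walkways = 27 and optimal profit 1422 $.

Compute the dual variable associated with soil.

6

Check each constraint at x*: mulch 192/192 (tight); equipment 174/194 (slack 20); stone 240/262 (slack 22); soil 141/141 (tight).
By complementary slackness, y = 0 for the non-binding constraints.
The binding rows give the dual system: 5·y_mulch + 1·y_soil = 21 and 1·y_mulch + 4·y_soil = 27.
→ y_mulch = 3 and y_soil = 6.
Shadow price of soil = 6.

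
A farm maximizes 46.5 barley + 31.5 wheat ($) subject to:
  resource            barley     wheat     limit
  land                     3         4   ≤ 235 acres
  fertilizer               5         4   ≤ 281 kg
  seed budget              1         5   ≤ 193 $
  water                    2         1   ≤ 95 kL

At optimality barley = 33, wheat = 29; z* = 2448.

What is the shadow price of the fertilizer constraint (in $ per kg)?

5.5

Binding: fertilizer and water. Non-binding: land (20 unused), seed budget (15 unused).
Slack constraints have shadow price 0 (complementary slackness).
Dual feasibility on the basic columns requires 5·y_fertilizer + 2·y_water = 46.5, 4·y_fertilizer + 1·y_water = 31.5.
→ y_fertilizer = 5.5 and y_water = 9.5.
Shadow price of fertilizer = 5.5.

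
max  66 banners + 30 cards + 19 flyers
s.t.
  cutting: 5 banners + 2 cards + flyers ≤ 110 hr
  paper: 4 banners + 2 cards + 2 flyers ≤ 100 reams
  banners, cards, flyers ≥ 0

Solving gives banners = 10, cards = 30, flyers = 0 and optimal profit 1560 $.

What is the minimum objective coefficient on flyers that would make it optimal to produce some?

At the optimum: cutting uses 110 of 110 (binding); paper uses 100 of 100 (binding).
The binding rows give the dual system: 5·y_cutting + 4·y_paper = 66 and 2·y_cutting + 2·y_paper = 30.
→ y_cutting = 6 and y_paper = 9.
flyers enters the basis when its profit ≥ yᵀa₃ = 6·1 + 9·2 = 24.

24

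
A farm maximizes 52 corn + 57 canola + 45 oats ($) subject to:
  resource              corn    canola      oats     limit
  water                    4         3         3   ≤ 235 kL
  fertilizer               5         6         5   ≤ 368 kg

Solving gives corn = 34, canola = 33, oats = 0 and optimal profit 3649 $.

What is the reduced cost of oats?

Check each constraint at x*: water 235/235 (tight); fertilizer 368/368 (tight).
The binding rows give the dual system: 4·y_water + 5·y_fertilizer = 52 and 3·y_water + 6·y_fertilizer = 57.
Solving: y_water = 3, y_fertilizer = 8.
Reduced cost of oats: c₃ − yᵀa₃ = 45 − (3·3 + 8·5) = 45 − 49 = -4.

-4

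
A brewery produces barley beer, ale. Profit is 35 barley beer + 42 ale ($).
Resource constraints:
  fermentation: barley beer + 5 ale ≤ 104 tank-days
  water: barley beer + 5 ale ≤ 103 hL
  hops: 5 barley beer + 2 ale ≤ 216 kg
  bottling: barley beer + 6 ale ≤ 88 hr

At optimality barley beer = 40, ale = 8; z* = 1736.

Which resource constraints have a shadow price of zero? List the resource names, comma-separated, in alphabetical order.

fermentation, water

fermentation: 80/104 (slack 24)
water: 80/103 (slack 23)
hops: 216/216 (binding)
bottling: 88/88 (binding)
By complementary slackness, a constraint with positive slack has shadow price 0 → fermentation, water.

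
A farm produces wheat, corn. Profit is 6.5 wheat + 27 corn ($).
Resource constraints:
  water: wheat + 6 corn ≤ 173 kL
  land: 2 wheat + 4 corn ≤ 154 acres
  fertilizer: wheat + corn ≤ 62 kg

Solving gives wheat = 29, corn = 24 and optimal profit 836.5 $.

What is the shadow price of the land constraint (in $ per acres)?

1.5

At the optimum: water uses 173 of 173 (binding); land uses 154 of 154 (binding); fertilizer uses 53 of 62 (slack = 9).
Since fertilizer is not tight, its dual is 0.
From A_Bᵀ y = c: 1·y_water + 2·y_land = 6.5; 6·y_water + 4·y_land = 27.
Solving: y_water = 3.5, y_land = 1.5.
Shadow price of land = 1.5.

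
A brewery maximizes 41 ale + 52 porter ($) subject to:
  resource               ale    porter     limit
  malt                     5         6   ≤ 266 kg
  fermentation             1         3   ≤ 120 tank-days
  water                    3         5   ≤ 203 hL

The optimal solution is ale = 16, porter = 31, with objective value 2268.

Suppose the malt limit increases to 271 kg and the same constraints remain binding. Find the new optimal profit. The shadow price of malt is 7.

2303

Δb = 5, so new z* = 2268 + (7)·(5) = 2268 + 35 = 2303.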